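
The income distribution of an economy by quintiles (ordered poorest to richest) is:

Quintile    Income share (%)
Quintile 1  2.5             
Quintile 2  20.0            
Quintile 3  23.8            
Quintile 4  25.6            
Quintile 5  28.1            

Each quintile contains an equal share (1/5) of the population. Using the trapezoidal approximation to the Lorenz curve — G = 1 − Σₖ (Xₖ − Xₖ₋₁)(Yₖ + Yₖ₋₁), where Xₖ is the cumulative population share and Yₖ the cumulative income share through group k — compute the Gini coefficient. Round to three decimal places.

Cumulative income shares Yₖ: 0.0250, 0.2250, 0.4630, 0.7190, 1.0000
Σ (Xₖ−Xₖ₋₁)(Yₖ+Yₖ₋₁) = (1/5)(0.0250+0.0000) + (1/5)(0.2250+0.0250) + (1/5)(0.4630+0.2250) + (1/5)(0.7190+0.4630) + (1/5)(1.0000+0.7190)
  = 0.0050 + 0.0500 + 0.1376 + 0.2364 + 0.3438 = 0.7728
G = 1 − 0.7728 = 0.2272

0.227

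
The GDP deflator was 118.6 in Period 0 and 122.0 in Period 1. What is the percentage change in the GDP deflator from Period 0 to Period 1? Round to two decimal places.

2.87%

Change = (122.0 − 118.6) / 118.6 × 100
       = 3.4 / 118.6 × 100 = 2.8668%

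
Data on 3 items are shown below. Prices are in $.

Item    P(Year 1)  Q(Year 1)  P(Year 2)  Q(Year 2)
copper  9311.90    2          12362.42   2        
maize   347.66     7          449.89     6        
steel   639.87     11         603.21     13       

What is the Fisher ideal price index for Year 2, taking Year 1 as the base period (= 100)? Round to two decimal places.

Laspeyres component (base-period weights):
ΣP(Year 2)Q(Year 1) = 12362.42×2 + 449.89×7 + 603.21×11 = 24724.84 + 3149.23 + 6635.31 = 34509.38
ΣP(Year 1)Q(Year 1) = 9311.90×2 + 347.66×7 + 639.87×11 = 18623.8 + 2433.62 + 7038.57 = 28095.99
L = 34509.38 / 28095.99 × 100 = 122.8267
Paasche component (current-period weights):
ΣP(Year 2)Q(Year 2) = 12362.42×2 + 449.89×6 + 603.21×13 = 24724.84 + 2699.34 + 7841.73 = 35265.91
ΣP(Year 1)Q(Year 2) = 9311.90×2 + 347.66×6 + 639.87×13 = 18623.8 + 2085.96 + 8318.31 = 29028.07
P = 35265.91 / 29028.07 × 100 = 121.4890
Fisher = √(L × P) = √(122.8267 × 121.4890) = 122.1560

122.16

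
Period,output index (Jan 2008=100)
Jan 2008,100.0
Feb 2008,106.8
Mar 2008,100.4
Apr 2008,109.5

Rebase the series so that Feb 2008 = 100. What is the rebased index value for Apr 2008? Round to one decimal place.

Rebased(Apr 2008) = 109.5 / 106.8 × 100 = 102.5281

102.5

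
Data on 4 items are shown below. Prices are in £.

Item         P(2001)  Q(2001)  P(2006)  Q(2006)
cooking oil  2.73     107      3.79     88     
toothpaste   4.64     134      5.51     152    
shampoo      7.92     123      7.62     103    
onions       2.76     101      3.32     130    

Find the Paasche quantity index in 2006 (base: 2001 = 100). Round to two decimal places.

98.80

Paasche quantity index uses current-period prices as weights.
ΣP(2006)·Q(2006) = 3.79×88 + 5.51×152 + 7.62×103 + 3.32×130 = 333.52 + 837.52 + 784.86 + 431.6 = 2387.5
ΣP(2006)·Q(2001) = 3.79×107 + 5.51×134 + 7.62×123 + 3.32×101 = 405.53 + 738.34 + 937.26 + 335.32 = 2416.45
Index = 2387.5 / 2416.45 × 100 = 98.8020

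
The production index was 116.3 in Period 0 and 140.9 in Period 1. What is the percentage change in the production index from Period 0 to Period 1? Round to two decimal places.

21.15%

Change = (140.9 − 116.3) / 116.3 × 100
       = 24.6 / 116.3 × 100 = 21.1522%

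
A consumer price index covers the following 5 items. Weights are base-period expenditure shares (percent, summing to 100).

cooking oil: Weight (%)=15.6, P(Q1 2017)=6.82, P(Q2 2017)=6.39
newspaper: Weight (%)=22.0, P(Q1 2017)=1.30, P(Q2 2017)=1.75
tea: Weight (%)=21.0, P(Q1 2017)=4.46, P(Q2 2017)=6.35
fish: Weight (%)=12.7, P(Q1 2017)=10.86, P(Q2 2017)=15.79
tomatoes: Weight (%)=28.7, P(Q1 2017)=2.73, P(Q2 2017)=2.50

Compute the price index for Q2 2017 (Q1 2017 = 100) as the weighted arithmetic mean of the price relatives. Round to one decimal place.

cooking oil: 15.6 × (6.39/6.82) = 15.6 × 0.936950 = 14.6164
newspaper: 22.0 × (1.75/1.30) = 22.0 × 1.346154 = 29.6154
tea: 21.0 × (6.35/4.46) = 21.0 × 1.423767 = 29.8991
fish: 12.7 × (15.79/10.86) = 12.7 × 1.453959 = 18.4653
tomatoes: 28.7 × (2.50/2.73) = 28.7 × 0.915751 = 26.2821
Index = Σ wᵢ·(p₁ᵢ/p₀ᵢ) = 14.6164 + 29.6154 + 29.8991 + 18.4653 + 26.2821 = 118.8782

118.9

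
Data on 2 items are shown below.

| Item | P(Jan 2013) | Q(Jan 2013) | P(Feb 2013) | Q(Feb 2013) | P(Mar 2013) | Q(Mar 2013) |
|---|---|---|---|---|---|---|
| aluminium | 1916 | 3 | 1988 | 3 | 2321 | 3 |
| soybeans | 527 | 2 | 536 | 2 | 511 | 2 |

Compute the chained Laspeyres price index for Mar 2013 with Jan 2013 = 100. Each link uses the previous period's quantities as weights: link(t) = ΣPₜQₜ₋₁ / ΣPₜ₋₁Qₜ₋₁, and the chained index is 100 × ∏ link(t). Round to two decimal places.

117.39

Link Jan 2013→Feb 2013:
ΣP(Feb 2013)Q(Jan 2013) = 1988×3 + 536×2 = 5964 + 1072 = 7036
ΣP(Jan 2013)Q(Jan 2013) = 1916×3 + 527×2 = 5748 + 1054 = 6802
link = 7036/6802 = 1.034402
Link Feb 2013→Mar 2013:
ΣP(Mar 2013)Q(Feb 2013) = 2321×3 + 511×2 = 6963 + 1022 = 7985
ΣP(Feb 2013)Q(Feb 2013) = 1988×3 + 536×2 = 5964 + 1072 = 7036
link = 7985/7036 = 1.134878
Chained index = 100 × 1.034402 × 1.134878 = 117.3919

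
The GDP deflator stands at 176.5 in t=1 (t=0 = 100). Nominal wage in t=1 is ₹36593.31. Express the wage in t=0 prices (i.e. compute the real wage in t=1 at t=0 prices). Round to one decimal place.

Real = Nominal ÷ (Index/100) = 36593.31 ÷ (176.5/100)
     = 36593.31 ÷ 1.765 = 20732.7535

20732.8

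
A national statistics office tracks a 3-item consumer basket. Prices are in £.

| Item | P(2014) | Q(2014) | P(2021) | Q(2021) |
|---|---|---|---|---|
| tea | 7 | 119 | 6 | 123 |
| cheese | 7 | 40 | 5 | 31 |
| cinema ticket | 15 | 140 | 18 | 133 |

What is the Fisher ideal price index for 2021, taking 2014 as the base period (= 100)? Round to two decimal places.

Laspeyres component (base-period weights):
ΣP(2021)Q(2014) = 6×119 + 5×40 + 18×140 = 714 + 200 + 2520 = 3434
ΣP(2014)Q(2014) = 7×119 + 7×40 + 15×140 = 833 + 280 + 2100 = 3213
L = 3434 / 3213 × 100 = 106.8783
Paasche component (current-period weights):
ΣP(2021)Q(2021) = 6×123 + 5×31 + 18×133 = 738 + 155 + 2394 = 3287
ΣP(2014)Q(2021) = 7×123 + 7×31 + 15×133 = 861 + 217 + 1995 = 3073
P = 3287 / 3073 × 100 = 106.9639
Fisher = √(L × P) = √(106.8783 × 106.9639) = 106.9211

106.92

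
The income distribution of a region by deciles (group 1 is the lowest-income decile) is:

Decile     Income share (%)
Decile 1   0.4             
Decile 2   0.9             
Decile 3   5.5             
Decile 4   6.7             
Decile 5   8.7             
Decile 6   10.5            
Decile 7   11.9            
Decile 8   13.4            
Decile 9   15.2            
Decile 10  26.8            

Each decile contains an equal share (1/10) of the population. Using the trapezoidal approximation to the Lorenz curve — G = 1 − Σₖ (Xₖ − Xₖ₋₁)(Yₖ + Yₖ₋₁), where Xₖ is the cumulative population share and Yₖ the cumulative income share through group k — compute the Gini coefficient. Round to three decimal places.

0.395

Cumulative income shares Yₖ: 0.0040, 0.0130, 0.0680, 0.1350, 0.2220, 0.3270, 0.4460, 0.5800, 0.7320, 1.0000
Σ (Xₖ−Xₖ₋₁)(Yₖ+Yₖ₋₁) = (1/10)(0.0040+0.0000) + (1/10)(0.0130+0.0040) + (1/10)(0.0680+0.0130) + (1/10)(0.1350+0.0680) + (1/10)(0.2220+0.1350) + (1/10)(0.3270+0.2220) + (1/10)(0.4460+0.3270) + (1/10)(0.5800+0.4460) + (1/10)(0.7320+0.5800) + (1/10)(1.0000+0.7320)
  = 0.0004 + 0.0017 + 0.0081 + 0.0203 + 0.0357 + 0.0549 + 0.0773 + 0.1026 + 0.1312 + 0.1732 = 0.6054
G = 1 − 0.6054 = 0.3946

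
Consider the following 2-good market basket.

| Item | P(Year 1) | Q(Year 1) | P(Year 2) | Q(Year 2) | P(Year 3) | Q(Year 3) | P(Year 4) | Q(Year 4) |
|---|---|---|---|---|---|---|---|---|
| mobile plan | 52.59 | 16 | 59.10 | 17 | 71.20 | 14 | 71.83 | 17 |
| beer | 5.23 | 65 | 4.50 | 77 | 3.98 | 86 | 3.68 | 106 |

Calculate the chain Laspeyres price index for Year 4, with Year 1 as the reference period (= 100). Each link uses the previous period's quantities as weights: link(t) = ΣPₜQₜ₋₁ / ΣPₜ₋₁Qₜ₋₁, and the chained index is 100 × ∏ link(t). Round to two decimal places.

Link Year 1→Year 2:
ΣP(Year 2)Q(Year 1) = 59.10×16 + 4.50×65 = 945.6 + 292.5 = 1238.1
ΣP(Year 1)Q(Year 1) = 52.59×16 + 5.23×65 = 841.44 + 339.95 = 1181.39
link = 1238.1/1181.39 = 1.048003
Link Year 2→Year 3:
ΣP(Year 3)Q(Year 2) = 71.20×17 + 3.98×77 = 1210.4 + 306.46 = 1516.86
ΣP(Year 2)Q(Year 2) = 59.10×17 + 4.50×77 = 1004.7 + 346.5 = 1351.2
link = 1516.86/1351.2 = 1.122602
Link Year 3→Year 4:
ΣP(Year 4)Q(Year 3) = 71.83×14 + 3.68×86 = 1005.62 + 316.48 = 1322.1
ΣP(Year 3)Q(Year 3) = 71.20×14 + 3.98×86 = 996.8 + 342.28 = 1339.08
link = 1322.1/1339.08 = 0.987320
Chained index = 100 × 1.048003 × 1.122602 × 0.987320 = 116.1572

116.16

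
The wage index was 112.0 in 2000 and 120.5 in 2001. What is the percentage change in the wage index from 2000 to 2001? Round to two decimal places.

7.59%

Change = (120.5 − 112.0) / 112.0 × 100
       = 8.5 / 112.0 × 100 = 7.5893%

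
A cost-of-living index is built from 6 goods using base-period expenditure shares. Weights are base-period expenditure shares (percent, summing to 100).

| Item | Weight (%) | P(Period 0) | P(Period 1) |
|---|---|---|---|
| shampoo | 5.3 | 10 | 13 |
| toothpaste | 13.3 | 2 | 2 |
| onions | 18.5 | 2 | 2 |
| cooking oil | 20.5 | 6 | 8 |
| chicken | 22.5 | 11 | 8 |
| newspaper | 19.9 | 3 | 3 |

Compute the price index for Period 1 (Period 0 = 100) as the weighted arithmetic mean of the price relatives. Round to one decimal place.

102.3

shampoo: 5.3 × (13/10) = 5.3 × 1.300000 = 6.8900
toothpaste: 13.3 × (2/2) = 13.3 × 1.000000 = 13.3000
onions: 18.5 × (2/2) = 18.5 × 1.000000 = 18.5000
cooking oil: 20.5 × (8/6) = 20.5 × 1.333333 = 27.3333
chicken: 22.5 × (8/11) = 22.5 × 0.727273 = 16.3636
newspaper: 19.9 × (3/3) = 19.9 × 1.000000 = 19.9000
Index = Σ wᵢ·(p₁ᵢ/p₀ᵢ) = 6.8900 + 13.3000 + 18.5000 + 27.3333 + 16.3636 + 19.9000 = 102.2870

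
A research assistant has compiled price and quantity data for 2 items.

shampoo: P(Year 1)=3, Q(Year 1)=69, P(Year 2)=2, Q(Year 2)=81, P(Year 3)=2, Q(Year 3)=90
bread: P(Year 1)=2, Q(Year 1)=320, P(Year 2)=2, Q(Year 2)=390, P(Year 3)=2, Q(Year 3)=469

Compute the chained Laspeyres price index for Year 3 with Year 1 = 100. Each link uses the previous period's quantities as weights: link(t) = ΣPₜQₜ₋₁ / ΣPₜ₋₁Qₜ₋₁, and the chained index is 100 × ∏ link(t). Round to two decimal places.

Link Year 1→Year 2:
ΣP(Year 2)Q(Year 1) = 2×69 + 2×320 = 138 + 640 = 778
ΣP(Year 1)Q(Year 1) = 3×69 + 2×320 = 207 + 640 = 847
link = 778/847 = 0.918536
Link Year 2→Year 3:
ΣP(Year 3)Q(Year 2) = 2×81 + 2×390 = 162 + 780 = 942
ΣP(Year 2)Q(Year 2) = 2×81 + 2×390 = 162 + 780 = 942
link = 942/942 = 1.000000
Chained index = 100 × 0.918536 × 1.000000 = 91.8536

91.85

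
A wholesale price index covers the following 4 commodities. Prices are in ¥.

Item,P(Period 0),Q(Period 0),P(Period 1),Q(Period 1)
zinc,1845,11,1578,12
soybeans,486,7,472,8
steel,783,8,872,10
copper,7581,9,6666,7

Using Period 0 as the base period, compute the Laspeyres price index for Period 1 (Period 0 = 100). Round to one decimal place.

Laspeyres price index uses base-period quantities as weights.
ΣP(Period 1)·Q(Period 0) = 1578×11 + 472×7 + 872×8 + 6666×9 = 17358 + 3304 + 6976 + 59994 = 87632
ΣP(Period 0)·Q(Period 0) = 1845×11 + 486×7 + 783×8 + 7581×9 = 20295 + 3402 + 6264 + 68229 = 98190
Index = 87632 / 98190 × 100 = 89.2474

89.2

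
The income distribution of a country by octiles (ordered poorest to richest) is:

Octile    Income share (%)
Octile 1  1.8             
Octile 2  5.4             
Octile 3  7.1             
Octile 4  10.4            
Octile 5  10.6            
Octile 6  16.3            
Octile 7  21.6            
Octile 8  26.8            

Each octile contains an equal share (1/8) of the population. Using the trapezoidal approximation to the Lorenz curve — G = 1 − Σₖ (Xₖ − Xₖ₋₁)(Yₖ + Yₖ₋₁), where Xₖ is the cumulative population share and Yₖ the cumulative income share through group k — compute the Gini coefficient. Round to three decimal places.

Cumulative income shares Yₖ: 0.0180, 0.0720, 0.1430, 0.2470, 0.3530, 0.5160, 0.7320, 1.0000
Σ (Xₖ−Xₖ₋₁)(Yₖ+Yₖ₋₁) = (1/8)(0.0180+0.0000) + (1/8)(0.0720+0.0180) + (1/8)(0.1430+0.0720) + (1/8)(0.2470+0.1430) + (1/8)(0.3530+0.2470) + (1/8)(0.5160+0.3530) + (1/8)(0.7320+0.5160) + (1/8)(1.0000+0.7320)
  = 0.0023 + 0.0113 + 0.0269 + 0.0488 + 0.0750 + 0.1086 + 0.1560 + 0.2165 = 0.6452
G = 1 − 0.6452 = 0.3548

0.355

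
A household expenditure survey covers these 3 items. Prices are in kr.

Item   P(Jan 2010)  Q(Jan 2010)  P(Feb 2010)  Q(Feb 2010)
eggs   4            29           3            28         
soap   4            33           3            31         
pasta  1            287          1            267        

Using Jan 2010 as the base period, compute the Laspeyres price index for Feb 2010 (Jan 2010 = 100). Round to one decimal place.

Laspeyres price index uses base-period quantities as weights.
ΣP(Feb 2010)·Q(Jan 2010) = 3×29 + 3×33 + 1×287 = 87 + 99 + 287 = 473
ΣP(Jan 2010)·Q(Jan 2010) = 4×29 + 4×33 + 1×287 = 116 + 132 + 287 = 535
Index = 473 / 535 × 100 = 88.4112

88.4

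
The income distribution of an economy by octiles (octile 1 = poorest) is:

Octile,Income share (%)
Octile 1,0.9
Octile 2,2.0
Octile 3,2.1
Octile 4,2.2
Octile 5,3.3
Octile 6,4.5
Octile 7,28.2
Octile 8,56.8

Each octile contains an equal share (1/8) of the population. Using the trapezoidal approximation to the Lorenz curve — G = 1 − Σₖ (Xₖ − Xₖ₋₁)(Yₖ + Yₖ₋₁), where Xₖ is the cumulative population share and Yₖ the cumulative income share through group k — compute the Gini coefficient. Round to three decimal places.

Cumulative income shares Yₖ: 0.0090, 0.0290, 0.0500, 0.0720, 0.1050, 0.1500, 0.4320, 1.0000
Σ (Xₖ−Xₖ₋₁)(Yₖ+Yₖ₋₁) = (1/8)(0.0090+0.0000) + (1/8)(0.0290+0.0090) + (1/8)(0.0500+0.0290) + (1/8)(0.0720+0.0500) + (1/8)(0.1050+0.0720) + (1/8)(0.1500+0.1050) + (1/8)(0.4320+0.1500) + (1/8)(1.0000+0.4320)
  = 0.0011 + 0.0048 + 0.0099 + 0.0153 + 0.0221 + 0.0319 + 0.0728 + 0.1790 = 0.3367
G = 1 − 0.3367 = 0.6633

0.663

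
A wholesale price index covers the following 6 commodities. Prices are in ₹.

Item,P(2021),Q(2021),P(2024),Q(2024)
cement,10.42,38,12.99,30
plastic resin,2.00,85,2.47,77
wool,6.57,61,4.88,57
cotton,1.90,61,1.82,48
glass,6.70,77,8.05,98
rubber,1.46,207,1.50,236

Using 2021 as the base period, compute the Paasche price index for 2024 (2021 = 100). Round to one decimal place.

Paasche price index uses current-period quantities as weights.
ΣP(2024)·Q(2024) = 12.99×30 + 2.47×77 + 4.88×57 + 1.82×48 + 8.05×98 + 1.50×236 = 389.7 + 190.19 + 278.16 + 87.36 + 788.9 + 354 = 2088.31
ΣP(2021)·Q(2024) = 10.42×30 + 2.00×77 + 6.57×57 + 1.90×48 + 6.70×98 + 1.46×236 = 312.6 + 154 + 374.49 + 91.2 + 656.6 + 344.56 = 1933.45
Index = 2088.31 / 1933.45 × 100 = 108.0095

108.0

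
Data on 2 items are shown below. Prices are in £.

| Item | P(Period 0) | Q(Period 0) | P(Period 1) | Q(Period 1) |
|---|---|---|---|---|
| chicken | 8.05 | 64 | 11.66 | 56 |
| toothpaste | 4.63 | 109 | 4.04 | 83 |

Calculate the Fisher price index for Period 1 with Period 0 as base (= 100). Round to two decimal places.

Laspeyres component (base-period weights):
ΣP(Period 1)Q(Period 0) = 11.66×64 + 4.04×109 = 746.24 + 440.36 = 1186.6
ΣP(Period 0)Q(Period 0) = 8.05×64 + 4.63×109 = 515.2 + 504.67 = 1019.87
L = 1186.6 / 1019.87 × 100 = 116.3482
Paasche component (current-period weights):
ΣP(Period 1)Q(Period 1) = 11.66×56 + 4.04×83 = 652.96 + 335.32 = 988.28
ΣP(Period 0)Q(Period 1) = 8.05×56 + 4.63×83 = 450.8 + 384.29 = 835.09
P = 988.28 / 835.09 × 100 = 118.3441
Fisher = √(L × P) = √(116.3482 × 118.3441) = 117.3419

117.34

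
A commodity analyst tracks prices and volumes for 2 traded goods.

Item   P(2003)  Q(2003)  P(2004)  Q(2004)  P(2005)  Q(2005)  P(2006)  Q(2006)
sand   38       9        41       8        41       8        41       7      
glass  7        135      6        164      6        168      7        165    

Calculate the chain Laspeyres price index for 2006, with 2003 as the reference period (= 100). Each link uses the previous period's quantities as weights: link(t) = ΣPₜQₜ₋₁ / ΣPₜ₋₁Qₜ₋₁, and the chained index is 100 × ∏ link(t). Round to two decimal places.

103.13

Link 2003→2004:
ΣP(2004)Q(2003) = 41×9 + 6×135 = 369 + 810 = 1179
ΣP(2003)Q(2003) = 38×9 + 7×135 = 342 + 945 = 1287
link = 1179/1287 = 0.916084
Link 2004→2005:
ΣP(2005)Q(2004) = 41×8 + 6×164 = 328 + 984 = 1312
ΣP(2004)Q(2004) = 41×8 + 6×164 = 328 + 984 = 1312
link = 1312/1312 = 1.000000
Link 2005→2006:
ΣP(2006)Q(2005) = 41×8 + 7×168 = 328 + 1176 = 1504
ΣP(2005)Q(2005) = 41×8 + 6×168 = 328 + 1008 = 1336
link = 1504/1336 = 1.125749
Chained index = 100 × 0.916084 × 1.000000 × 1.125749 = 103.1280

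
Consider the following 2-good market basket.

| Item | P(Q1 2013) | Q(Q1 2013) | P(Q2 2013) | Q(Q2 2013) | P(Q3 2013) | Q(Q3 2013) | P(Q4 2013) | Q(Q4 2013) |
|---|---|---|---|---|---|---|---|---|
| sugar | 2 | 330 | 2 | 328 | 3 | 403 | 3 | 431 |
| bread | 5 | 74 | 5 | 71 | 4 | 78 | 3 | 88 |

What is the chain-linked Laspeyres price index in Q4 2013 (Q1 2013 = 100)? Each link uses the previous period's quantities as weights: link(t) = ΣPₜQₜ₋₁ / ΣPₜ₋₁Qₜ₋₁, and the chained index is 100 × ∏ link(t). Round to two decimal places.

118.99

Link Q1 2013→Q2 2013:
ΣP(Q2 2013)Q(Q1 2013) = 2×330 + 5×74 = 660 + 370 = 1030
ΣP(Q1 2013)Q(Q1 2013) = 2×330 + 5×74 = 660 + 370 = 1030
link = 1030/1030 = 1.000000
Link Q2 2013→Q3 2013:
ΣP(Q3 2013)Q(Q2 2013) = 3×328 + 4×71 = 984 + 284 = 1268
ΣP(Q2 2013)Q(Q2 2013) = 2×328 + 5×71 = 656 + 355 = 1011
link = 1268/1011 = 1.254204
Link Q3 2013→Q4 2013:
ΣP(Q4 2013)Q(Q3 2013) = 3×403 + 3×78 = 1209 + 234 = 1443
ΣP(Q3 2013)Q(Q3 2013) = 3×403 + 4×78 = 1209 + 312 = 1521
link = 1443/1521 = 0.948718
Chained index = 100 × 1.000000 × 1.254204 × 0.948718 = 118.9886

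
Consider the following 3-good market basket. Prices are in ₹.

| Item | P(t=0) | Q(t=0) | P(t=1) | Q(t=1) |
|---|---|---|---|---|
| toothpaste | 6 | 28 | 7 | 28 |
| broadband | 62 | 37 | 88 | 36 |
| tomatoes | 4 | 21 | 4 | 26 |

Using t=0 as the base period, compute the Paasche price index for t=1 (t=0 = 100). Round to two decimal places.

Paasche price index uses current-period quantities as weights.
ΣP(t=1)·Q(t=1) = 7×28 + 88×36 + 4×26 = 196 + 3168 + 104 = 3468
ΣP(t=0)·Q(t=1) = 6×28 + 62×36 + 4×26 = 168 + 2232 + 104 = 2504
Index = 3468 / 2504 × 100 = 138.4984

138.50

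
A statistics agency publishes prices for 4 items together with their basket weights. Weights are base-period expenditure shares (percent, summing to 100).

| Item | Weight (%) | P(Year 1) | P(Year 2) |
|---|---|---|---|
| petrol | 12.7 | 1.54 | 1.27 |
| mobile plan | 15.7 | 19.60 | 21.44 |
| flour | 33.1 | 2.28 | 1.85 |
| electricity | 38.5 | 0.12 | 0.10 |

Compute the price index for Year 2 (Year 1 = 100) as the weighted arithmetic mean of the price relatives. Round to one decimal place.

86.6

petrol: 12.7 × (1.27/1.54) = 12.7 × 0.824675 = 10.4734
mobile plan: 15.7 × (21.44/19.60) = 15.7 × 1.093878 = 17.1739
flour: 33.1 × (1.85/2.28) = 33.1 × 0.811404 = 26.8575
electricity: 38.5 × (0.10/0.12) = 38.5 × 0.833333 = 32.0833
Index = Σ wᵢ·(p₁ᵢ/p₀ᵢ) = 10.4734 + 17.1739 + 26.8575 + 32.0833 = 86.5880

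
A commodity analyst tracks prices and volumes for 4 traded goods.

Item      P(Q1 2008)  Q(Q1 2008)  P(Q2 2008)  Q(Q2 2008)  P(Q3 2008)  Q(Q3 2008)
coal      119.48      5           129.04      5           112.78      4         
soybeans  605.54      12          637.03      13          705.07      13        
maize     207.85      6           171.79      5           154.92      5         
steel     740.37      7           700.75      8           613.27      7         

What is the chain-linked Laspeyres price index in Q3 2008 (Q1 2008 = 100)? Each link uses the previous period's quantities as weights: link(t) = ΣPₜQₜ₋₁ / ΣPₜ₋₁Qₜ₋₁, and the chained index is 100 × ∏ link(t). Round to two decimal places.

Link Q1 2008→Q2 2008:
ΣP(Q2 2008)Q(Q1 2008) = 129.04×5 + 637.03×12 + 171.79×6 + 700.75×7 = 645.2 + 7644.36 + 1030.74 + 4905.25 = 14225.55
ΣP(Q1 2008)Q(Q1 2008) = 119.48×5 + 605.54×12 + 207.85×6 + 740.37×7 = 597.4 + 7266.48 + 1247.1 + 5182.59 = 14293.57
link = 14225.55/14293.57 = 0.995241
Link Q2 2008→Q3 2008:
ΣP(Q3 2008)Q(Q2 2008) = 112.78×5 + 705.07×13 + 154.92×5 + 613.27×8 = 563.9 + 9165.91 + 774.6 + 4906.16 = 15410.57
ΣP(Q2 2008)Q(Q2 2008) = 129.04×5 + 637.03×13 + 171.79×5 + 700.75×8 = 645.2 + 8281.39 + 858.95 + 5606 = 15391.54
link = 15410.57/15391.54 = 1.001236
Chained index = 100 × 0.995241 × 1.001236 = 99.6472

99.65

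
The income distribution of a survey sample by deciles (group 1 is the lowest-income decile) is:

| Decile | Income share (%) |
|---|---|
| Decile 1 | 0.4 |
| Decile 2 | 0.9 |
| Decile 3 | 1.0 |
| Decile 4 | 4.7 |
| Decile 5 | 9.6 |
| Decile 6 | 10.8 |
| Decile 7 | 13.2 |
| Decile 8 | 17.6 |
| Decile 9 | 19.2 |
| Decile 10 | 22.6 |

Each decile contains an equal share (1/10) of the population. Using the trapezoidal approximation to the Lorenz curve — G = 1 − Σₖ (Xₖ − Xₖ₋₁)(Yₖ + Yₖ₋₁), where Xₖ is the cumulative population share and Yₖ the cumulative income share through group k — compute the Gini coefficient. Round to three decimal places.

0.438

Cumulative income shares Yₖ: 0.0040, 0.0130, 0.0230, 0.0700, 0.1660, 0.2740, 0.4060, 0.5820, 0.7740, 1.0000
Σ (Xₖ−Xₖ₋₁)(Yₖ+Yₖ₋₁) = (1/10)(0.0040+0.0000) + (1/10)(0.0130+0.0040) + (1/10)(0.0230+0.0130) + (1/10)(0.0700+0.0230) + (1/10)(0.1660+0.0700) + (1/10)(0.2740+0.1660) + (1/10)(0.4060+0.2740) + (1/10)(0.5820+0.4060) + (1/10)(0.7740+0.5820) + (1/10)(1.0000+0.7740)
  = 0.0004 + 0.0017 + 0.0036 + 0.0093 + 0.0236 + 0.0440 + 0.0680 + 0.0988 + 0.1356 + 0.1774 = 0.5624
G = 1 − 0.5624 = 0.4376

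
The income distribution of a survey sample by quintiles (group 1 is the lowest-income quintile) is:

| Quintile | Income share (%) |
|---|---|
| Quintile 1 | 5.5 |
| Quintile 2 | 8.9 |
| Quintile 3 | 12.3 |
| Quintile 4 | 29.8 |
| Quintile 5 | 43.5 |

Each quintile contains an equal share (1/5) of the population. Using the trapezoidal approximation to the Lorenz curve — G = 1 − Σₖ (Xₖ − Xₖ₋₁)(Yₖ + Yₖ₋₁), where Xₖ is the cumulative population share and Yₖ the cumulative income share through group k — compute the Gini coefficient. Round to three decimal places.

0.388

Cumulative income shares Yₖ: 0.0550, 0.1440, 0.2670, 0.5650, 1.0000
Σ (Xₖ−Xₖ₋₁)(Yₖ+Yₖ₋₁) = (1/5)(0.0550+0.0000) + (1/5)(0.1440+0.0550) + (1/5)(0.2670+0.1440) + (1/5)(0.5650+0.2670) + (1/5)(1.0000+0.5650)
  = 0.0110 + 0.0398 + 0.0822 + 0.1664 + 0.3130 = 0.6124
G = 1 − 0.6124 = 0.3876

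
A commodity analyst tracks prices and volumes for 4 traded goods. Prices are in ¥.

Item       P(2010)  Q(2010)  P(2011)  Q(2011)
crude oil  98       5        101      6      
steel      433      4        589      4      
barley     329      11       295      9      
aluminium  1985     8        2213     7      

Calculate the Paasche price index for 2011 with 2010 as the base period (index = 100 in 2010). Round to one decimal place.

Paasche price index uses current-period quantities as weights.
ΣP(2011)·Q(2011) = 101×6 + 589×4 + 295×9 + 2213×7 = 606 + 2356 + 2655 + 15491 = 21108
ΣP(2010)·Q(2011) = 98×6 + 433×4 + 329×9 + 1985×7 = 588 + 1732 + 2961 + 13895 = 19176
Index = 21108 / 19176 × 100 = 110.0751

110.1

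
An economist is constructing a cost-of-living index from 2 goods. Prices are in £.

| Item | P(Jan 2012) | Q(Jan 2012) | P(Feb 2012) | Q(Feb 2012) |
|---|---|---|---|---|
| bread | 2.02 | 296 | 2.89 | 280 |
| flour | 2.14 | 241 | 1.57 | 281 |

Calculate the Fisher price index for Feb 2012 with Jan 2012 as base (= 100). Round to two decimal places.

108.95

Laspeyres component (base-period weights):
ΣP(Feb 2012)Q(Jan 2012) = 2.89×296 + 1.57×241 = 855.44 + 378.37 = 1233.81
ΣP(Jan 2012)Q(Jan 2012) = 2.02×296 + 2.14×241 = 597.92 + 515.74 = 1113.66
L = 1233.81 / 1113.66 × 100 = 110.7888
Paasche component (current-period weights):
ΣP(Feb 2012)Q(Feb 2012) = 2.89×280 + 1.57×281 = 809.2 + 441.17 = 1250.37
ΣP(Jan 2012)Q(Feb 2012) = 2.02×280 + 2.14×281 = 565.6 + 601.34 = 1166.94
P = 1250.37 / 1166.94 × 100 = 107.1495
Fisher = √(L × P) = √(110.7888 × 107.1495) = 108.9539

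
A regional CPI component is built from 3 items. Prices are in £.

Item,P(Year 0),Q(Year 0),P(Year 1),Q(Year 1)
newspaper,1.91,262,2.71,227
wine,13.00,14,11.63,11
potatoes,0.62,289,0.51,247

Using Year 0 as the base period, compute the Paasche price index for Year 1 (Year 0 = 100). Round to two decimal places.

Paasche price index uses current-period quantities as weights.
ΣP(Year 1)·Q(Year 1) = 2.71×227 + 11.63×11 + 0.51×247 = 615.17 + 127.93 + 125.97 = 869.07
ΣP(Year 0)·Q(Year 1) = 1.91×227 + 13.00×11 + 0.62×247 = 433.57 + 143 + 153.14 = 729.71
Index = 869.07 / 729.71 × 100 = 119.0980

119.10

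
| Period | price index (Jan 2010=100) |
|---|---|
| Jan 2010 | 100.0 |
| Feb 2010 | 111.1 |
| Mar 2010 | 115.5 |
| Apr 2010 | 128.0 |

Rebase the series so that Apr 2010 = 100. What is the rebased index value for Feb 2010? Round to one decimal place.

Rebased(Feb 2010) = 111.1 / 128.0 × 100 = 86.7969

86.8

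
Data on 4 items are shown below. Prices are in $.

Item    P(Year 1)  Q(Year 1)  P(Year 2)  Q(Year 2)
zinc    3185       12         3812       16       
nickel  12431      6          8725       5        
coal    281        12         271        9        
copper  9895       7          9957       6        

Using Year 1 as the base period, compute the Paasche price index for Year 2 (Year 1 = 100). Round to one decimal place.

95.3

Paasche price index uses current-period quantities as weights.
ΣP(Year 2)·Q(Year 2) = 3812×16 + 8725×5 + 271×9 + 9957×6 = 60992 + 43625 + 2439 + 59742 = 166798
ΣP(Year 1)·Q(Year 2) = 3185×16 + 12431×5 + 281×9 + 9895×6 = 50960 + 62155 + 2529 + 59370 = 175014
Index = 166798 / 175014 × 100 = 95.3055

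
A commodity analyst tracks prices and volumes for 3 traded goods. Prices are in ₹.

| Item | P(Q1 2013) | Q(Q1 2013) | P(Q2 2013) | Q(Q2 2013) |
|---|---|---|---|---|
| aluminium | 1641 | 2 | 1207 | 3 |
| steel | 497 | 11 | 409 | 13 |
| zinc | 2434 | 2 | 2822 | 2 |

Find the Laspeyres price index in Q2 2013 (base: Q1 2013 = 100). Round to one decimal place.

Laspeyres price index uses base-period quantities as weights.
ΣP(Q2 2013)·Q(Q1 2013) = 1207×2 + 409×11 + 2822×2 = 2414 + 4499 + 5644 = 12557
ΣP(Q1 2013)·Q(Q1 2013) = 1641×2 + 497×11 + 2434×2 = 3282 + 5467 + 4868 = 13617
Index = 12557 / 13617 × 100 = 92.2156

92.2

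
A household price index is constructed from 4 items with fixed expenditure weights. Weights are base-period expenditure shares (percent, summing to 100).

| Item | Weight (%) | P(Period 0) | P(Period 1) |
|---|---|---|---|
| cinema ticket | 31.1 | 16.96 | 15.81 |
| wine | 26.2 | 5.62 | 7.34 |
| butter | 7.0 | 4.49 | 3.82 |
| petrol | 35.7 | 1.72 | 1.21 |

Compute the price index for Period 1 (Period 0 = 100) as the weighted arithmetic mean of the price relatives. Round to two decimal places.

94.28

cinema ticket: 31.1 × (15.81/16.96) = 31.1 × 0.932193 = 28.9912
wine: 26.2 × (7.34/5.62) = 26.2 × 1.306050 = 34.2185
butter: 7.0 × (3.82/4.49) = 7.0 × 0.850780 = 5.9555
petrol: 35.7 × (1.21/1.72) = 35.7 × 0.703488 = 25.1145
Index = Σ wᵢ·(p₁ᵢ/p₀ᵢ) = 28.9912 + 34.2185 + 5.9555 + 25.1145 = 94.2797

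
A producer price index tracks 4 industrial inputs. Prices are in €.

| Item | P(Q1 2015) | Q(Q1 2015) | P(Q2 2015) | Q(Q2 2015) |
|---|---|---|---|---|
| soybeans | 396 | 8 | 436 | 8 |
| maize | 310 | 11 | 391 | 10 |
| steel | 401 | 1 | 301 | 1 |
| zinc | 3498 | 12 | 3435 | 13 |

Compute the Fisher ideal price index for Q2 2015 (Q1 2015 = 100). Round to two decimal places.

Laspeyres component (base-period weights):
ΣP(Q2 2015)Q(Q1 2015) = 436×8 + 391×11 + 301×1 + 3435×12 = 3488 + 4301 + 301 + 41220 = 49310
ΣP(Q1 2015)Q(Q1 2015) = 396×8 + 310×11 + 401×1 + 3498×12 = 3168 + 3410 + 401 + 41976 = 48955
L = 49310 / 48955 × 100 = 100.7252
Paasche component (current-period weights):
ΣP(Q2 2015)Q(Q2 2015) = 436×8 + 391×10 + 301×1 + 3435×13 = 3488 + 3910 + 301 + 44655 = 52354
ΣP(Q1 2015)Q(Q2 2015) = 396×8 + 310×10 + 401×1 + 3498×13 = 3168 + 3100 + 401 + 45474 = 52143
P = 52354 / 52143 × 100 = 100.4047
Fisher = √(L × P) = √(100.7252 × 100.4047) = 100.5648

100.56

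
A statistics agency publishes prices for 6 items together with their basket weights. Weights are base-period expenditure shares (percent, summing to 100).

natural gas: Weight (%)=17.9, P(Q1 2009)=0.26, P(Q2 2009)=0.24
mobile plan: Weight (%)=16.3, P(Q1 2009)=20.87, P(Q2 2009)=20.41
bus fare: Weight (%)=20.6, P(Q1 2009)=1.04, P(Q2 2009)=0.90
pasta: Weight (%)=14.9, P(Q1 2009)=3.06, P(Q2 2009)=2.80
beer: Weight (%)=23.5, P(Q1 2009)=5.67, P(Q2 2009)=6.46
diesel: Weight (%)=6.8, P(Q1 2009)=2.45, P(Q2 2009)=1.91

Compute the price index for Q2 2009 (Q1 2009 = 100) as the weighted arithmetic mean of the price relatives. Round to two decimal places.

natural gas: 17.9 × (0.24/0.26) = 17.9 × 0.923077 = 16.5231
mobile plan: 16.3 × (20.41/20.87) = 16.3 × 0.977959 = 15.9407
bus fare: 20.6 × (0.90/1.04) = 20.6 × 0.865385 = 17.8269
pasta: 14.9 × (2.80/3.06) = 14.9 × 0.915033 = 13.6340
beer: 23.5 × (6.46/5.67) = 23.5 × 1.139330 = 26.7743
diesel: 6.8 × (1.91/2.45) = 6.8 × 0.779592 = 5.3012
Index = Σ wᵢ·(p₁ᵢ/p₀ᵢ) = 16.5231 + 15.9407 + 17.8269 + 13.6340 + 26.7743 + 5.3012 = 96.0002

96.00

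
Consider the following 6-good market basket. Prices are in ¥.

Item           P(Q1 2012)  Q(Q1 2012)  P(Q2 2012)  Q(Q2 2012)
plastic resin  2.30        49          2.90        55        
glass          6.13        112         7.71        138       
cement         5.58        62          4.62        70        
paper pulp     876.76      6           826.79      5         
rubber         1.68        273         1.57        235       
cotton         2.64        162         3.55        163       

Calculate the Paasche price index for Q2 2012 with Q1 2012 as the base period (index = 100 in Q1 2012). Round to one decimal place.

Paasche price index uses current-period quantities as weights.
ΣP(Q2 2012)·Q(Q2 2012) = 2.90×55 + 7.71×138 + 4.62×70 + 826.79×5 + 1.57×235 + 3.55×163 = 159.5 + 1063.98 + 323.4 + 4133.95 + 368.95 + 578.65 = 6628.43
ΣP(Q1 2012)·Q(Q2 2012) = 2.30×55 + 6.13×138 + 5.58×70 + 876.76×5 + 1.68×235 + 2.64×163 = 126.5 + 845.94 + 390.6 + 4383.8 + 394.8 + 430.32 = 6571.96
Index = 6628.43 / 6571.96 × 100 = 100.8593

100.9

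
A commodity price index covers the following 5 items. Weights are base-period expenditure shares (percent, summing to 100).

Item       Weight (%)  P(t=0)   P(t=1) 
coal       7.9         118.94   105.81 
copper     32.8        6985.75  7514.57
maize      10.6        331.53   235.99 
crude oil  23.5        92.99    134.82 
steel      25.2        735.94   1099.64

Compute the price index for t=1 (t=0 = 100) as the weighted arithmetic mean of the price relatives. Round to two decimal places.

coal: 7.9 × (105.81/118.94) = 7.9 × 0.889608 = 7.0279
copper: 32.8 × (7514.57/6985.75) = 32.8 × 1.075700 = 35.2830
maize: 10.6 × (235.99/331.53) = 10.6 × 0.711821 = 7.5453
crude oil: 23.5 × (134.82/92.99) = 23.5 × 1.449833 = 34.0711
steel: 25.2 × (1099.64/735.94) = 25.2 × 1.494198 = 37.6538
Index = Σ wᵢ·(p₁ᵢ/p₀ᵢ) = 7.0279 + 35.2830 + 7.5453 + 34.0711 + 37.6538 = 121.5810

121.58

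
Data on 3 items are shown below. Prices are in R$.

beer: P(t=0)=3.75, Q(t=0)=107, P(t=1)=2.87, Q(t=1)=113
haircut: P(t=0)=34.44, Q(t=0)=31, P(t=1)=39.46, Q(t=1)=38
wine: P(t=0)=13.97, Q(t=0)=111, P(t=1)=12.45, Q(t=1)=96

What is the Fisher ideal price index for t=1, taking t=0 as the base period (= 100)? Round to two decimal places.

97.33

Laspeyres component (base-period weights):
ΣP(t=1)Q(t=0) = 2.87×107 + 39.46×31 + 12.45×111 = 307.09 + 1223.26 + 1381.95 = 2912.3
ΣP(t=0)Q(t=0) = 3.75×107 + 34.44×31 + 13.97×111 = 401.25 + 1067.64 + 1550.67 = 3019.56
L = 2912.3 / 3019.56 × 100 = 96.4478
Paasche component (current-period weights):
ΣP(t=1)Q(t=1) = 2.87×113 + 39.46×38 + 12.45×96 = 324.31 + 1499.48 + 1195.2 = 3018.99
ΣP(t=0)Q(t=1) = 3.75×113 + 34.44×38 + 13.97×96 = 423.75 + 1308.72 + 1341.12 = 3073.59
P = 3018.99 / 3073.59 × 100 = 98.2236
Fisher = √(L × P) = √(96.4478 × 98.2236) = 97.3317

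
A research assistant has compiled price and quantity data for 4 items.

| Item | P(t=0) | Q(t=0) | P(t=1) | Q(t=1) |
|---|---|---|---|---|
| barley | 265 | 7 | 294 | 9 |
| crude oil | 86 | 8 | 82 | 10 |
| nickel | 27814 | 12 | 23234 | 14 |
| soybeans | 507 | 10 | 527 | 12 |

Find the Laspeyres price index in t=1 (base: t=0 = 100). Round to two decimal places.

Laspeyres price index uses base-period quantities as weights.
ΣP(t=1)·Q(t=0) = 294×7 + 82×8 + 23234×12 + 527×10 = 2058 + 656 + 278808 + 5270 = 286792
ΣP(t=0)·Q(t=0) = 265×7 + 86×8 + 27814×12 + 507×10 = 1855 + 688 + 333768 + 5070 = 341381
Index = 286792 / 341381 × 100 = 84.0094

84.01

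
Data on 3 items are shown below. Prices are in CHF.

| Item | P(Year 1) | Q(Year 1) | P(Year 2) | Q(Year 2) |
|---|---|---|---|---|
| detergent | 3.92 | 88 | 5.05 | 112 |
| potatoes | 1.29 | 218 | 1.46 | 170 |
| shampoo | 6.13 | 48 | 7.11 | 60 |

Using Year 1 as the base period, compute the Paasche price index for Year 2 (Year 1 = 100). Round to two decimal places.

Paasche price index uses current-period quantities as weights.
ΣP(Year 2)·Q(Year 2) = 5.05×112 + 1.46×170 + 7.11×60 = 565.6 + 248.2 + 426.6 = 1240.4
ΣP(Year 1)·Q(Year 2) = 3.92×112 + 1.29×170 + 6.13×60 = 439.04 + 219.3 + 367.8 = 1026.14
Index = 1240.4 / 1026.14 × 100 = 120.8802

120.88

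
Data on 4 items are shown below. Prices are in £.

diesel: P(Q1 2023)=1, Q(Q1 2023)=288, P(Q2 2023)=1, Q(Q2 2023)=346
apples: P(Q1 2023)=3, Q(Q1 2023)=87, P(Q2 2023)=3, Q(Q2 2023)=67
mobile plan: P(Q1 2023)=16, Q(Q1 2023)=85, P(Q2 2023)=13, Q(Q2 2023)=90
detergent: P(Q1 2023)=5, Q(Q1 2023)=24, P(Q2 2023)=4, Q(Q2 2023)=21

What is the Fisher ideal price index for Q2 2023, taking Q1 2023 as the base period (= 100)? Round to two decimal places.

Laspeyres component (base-period weights):
ΣP(Q2 2023)Q(Q1 2023) = 1×288 + 3×87 + 13×85 + 4×24 = 288 + 261 + 1105 + 96 = 1750
ΣP(Q1 2023)Q(Q1 2023) = 1×288 + 3×87 + 16×85 + 5×24 = 288 + 261 + 1360 + 120 = 2029
L = 1750 / 2029 × 100 = 86.2494
Paasche component (current-period weights):
ΣP(Q2 2023)Q(Q2 2023) = 1×346 + 3×67 + 13×90 + 4×21 = 346 + 201 + 1170 + 84 = 1801
ΣP(Q1 2023)Q(Q2 2023) = 1×346 + 3×67 + 16×90 + 5×21 = 346 + 201 + 1440 + 105 = 2092
P = 1801 / 2092 × 100 = 86.0899
Fisher = √(L × P) = √(86.2494 × 86.0899) = 86.1696

86.17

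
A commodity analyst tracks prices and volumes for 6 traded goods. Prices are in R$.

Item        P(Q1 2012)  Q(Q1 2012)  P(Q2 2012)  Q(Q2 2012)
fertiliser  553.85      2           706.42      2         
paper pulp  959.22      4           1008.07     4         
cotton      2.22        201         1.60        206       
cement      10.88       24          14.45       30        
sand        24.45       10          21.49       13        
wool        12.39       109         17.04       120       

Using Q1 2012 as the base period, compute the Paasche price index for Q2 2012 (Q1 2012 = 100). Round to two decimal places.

113.27

Paasche price index uses current-period quantities as weights.
ΣP(Q2 2012)·Q(Q2 2012) = 706.42×2 + 1008.07×4 + 1.60×206 + 14.45×30 + 21.49×13 + 17.04×120 = 1412.84 + 4032.28 + 329.6 + 433.5 + 279.37 + 2044.8 = 8532.39
ΣP(Q1 2012)·Q(Q2 2012) = 553.85×2 + 959.22×4 + 2.22×206 + 10.88×30 + 24.45×13 + 12.39×120 = 1107.7 + 3836.88 + 457.32 + 326.4 + 317.85 + 1486.8 = 7532.95
Index = 8532.39 / 7532.95 × 100 = 113.2676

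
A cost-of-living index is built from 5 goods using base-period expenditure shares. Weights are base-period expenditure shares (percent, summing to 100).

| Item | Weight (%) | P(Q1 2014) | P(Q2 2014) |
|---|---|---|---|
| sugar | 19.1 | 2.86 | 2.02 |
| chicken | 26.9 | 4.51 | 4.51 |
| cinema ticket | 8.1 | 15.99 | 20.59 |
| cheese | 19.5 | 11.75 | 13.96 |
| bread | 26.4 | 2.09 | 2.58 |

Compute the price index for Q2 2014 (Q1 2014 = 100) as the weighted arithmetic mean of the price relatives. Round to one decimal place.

sugar: 19.1 × (2.02/2.86) = 19.1 × 0.706294 = 13.4902
chicken: 26.9 × (4.51/4.51) = 26.9 × 1.000000 = 26.9000
cinema ticket: 8.1 × (20.59/15.99) = 8.1 × 1.287680 = 10.4302
cheese: 19.5 × (13.96/11.75) = 19.5 × 1.188085 = 23.1677
bread: 26.4 × (2.58/2.09) = 26.4 × 1.234450 = 32.5895
Index = Σ wᵢ·(p₁ᵢ/p₀ᵢ) = 13.4902 + 26.9000 + 10.4302 + 23.1677 + 32.5895 = 106.5775

106.6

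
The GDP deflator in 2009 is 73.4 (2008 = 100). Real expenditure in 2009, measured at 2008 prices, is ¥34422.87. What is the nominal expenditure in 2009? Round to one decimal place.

Nominal = Real × (Index/100) = 34422.87 × (73.4/100)
        = 34422.87 × 0.734 = 25266.3866

25266.4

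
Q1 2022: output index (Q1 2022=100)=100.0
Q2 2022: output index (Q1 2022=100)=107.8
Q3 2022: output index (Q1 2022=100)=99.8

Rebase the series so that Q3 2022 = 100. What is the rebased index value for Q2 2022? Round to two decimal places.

Rebased(Q2 2022) = 107.8 / 99.8 × 100 = 108.0160

108.02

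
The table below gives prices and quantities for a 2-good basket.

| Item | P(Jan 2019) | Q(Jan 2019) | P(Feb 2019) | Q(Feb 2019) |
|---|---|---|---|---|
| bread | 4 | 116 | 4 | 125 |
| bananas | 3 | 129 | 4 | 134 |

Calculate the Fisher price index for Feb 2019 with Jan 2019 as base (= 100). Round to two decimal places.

Laspeyres component (base-period weights):
ΣP(Feb 2019)Q(Jan 2019) = 4×116 + 4×129 = 464 + 516 = 980
ΣP(Jan 2019)Q(Jan 2019) = 4×116 + 3×129 = 464 + 387 = 851
L = 980 / 851 × 100 = 115.1586
Paasche component (current-period weights):
ΣP(Feb 2019)Q(Feb 2019) = 4×125 + 4×134 = 500 + 536 = 1036
ΣP(Jan 2019)Q(Feb 2019) = 4×125 + 3×134 = 500 + 402 = 902
P = 1036 / 902 × 100 = 114.8559
Fisher = √(L × P) = √(115.1586 × 114.8559) = 115.0072

115.01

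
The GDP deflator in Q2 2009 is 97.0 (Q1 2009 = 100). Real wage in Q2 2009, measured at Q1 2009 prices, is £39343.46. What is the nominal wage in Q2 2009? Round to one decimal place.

Nominal = Real × (Index/100) = 39343.46 × (97.0/100)
        = 39343.46 × 0.970 = 38163.1562

38163.2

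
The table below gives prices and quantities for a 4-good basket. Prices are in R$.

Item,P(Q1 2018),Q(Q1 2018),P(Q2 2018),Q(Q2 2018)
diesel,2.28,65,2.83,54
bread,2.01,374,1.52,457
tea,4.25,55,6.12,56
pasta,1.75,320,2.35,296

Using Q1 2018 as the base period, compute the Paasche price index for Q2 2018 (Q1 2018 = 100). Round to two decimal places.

Paasche price index uses current-period quantities as weights.
ΣP(Q2 2018)·Q(Q2 2018) = 2.83×54 + 1.52×457 + 6.12×56 + 2.35×296 = 152.82 + 694.64 + 342.72 + 695.6 = 1885.78
ΣP(Q1 2018)·Q(Q2 2018) = 2.28×54 + 2.01×457 + 4.25×56 + 1.75×296 = 123.12 + 918.57 + 238 + 518 = 1797.69
Index = 1885.78 / 1797.69 × 100 = 104.9002

104.90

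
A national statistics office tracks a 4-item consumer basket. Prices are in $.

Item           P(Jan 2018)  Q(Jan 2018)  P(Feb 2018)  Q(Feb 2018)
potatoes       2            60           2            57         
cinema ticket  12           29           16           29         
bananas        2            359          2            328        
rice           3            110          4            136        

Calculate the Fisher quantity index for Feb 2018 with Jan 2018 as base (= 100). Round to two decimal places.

101.36

Laspeyres component (base-period weights):
ΣP(Jan 2018)Q(Feb 2018) = 2×57 + 12×29 + 2×328 + 3×136 = 114 + 348 + 656 + 408 = 1526
ΣP(Jan 2018)Q(Jan 2018) = 2×60 + 12×29 + 2×359 + 3×110 = 120 + 348 + 718 + 330 = 1516
L = 1526 / 1516 × 100 = 100.6596
Paasche component (current-period weights):
ΣP(Feb 2018)Q(Feb 2018) = 2×57 + 16×29 + 2×328 + 4×136 = 114 + 464 + 656 + 544 = 1778
ΣP(Feb 2018)Q(Jan 2018) = 2×60 + 16×29 + 2×359 + 4×110 = 120 + 464 + 718 + 440 = 1742
P = 1778 / 1742 × 100 = 102.0666
Fisher = √(L × P) = √(100.6596 × 102.0666) = 101.3607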